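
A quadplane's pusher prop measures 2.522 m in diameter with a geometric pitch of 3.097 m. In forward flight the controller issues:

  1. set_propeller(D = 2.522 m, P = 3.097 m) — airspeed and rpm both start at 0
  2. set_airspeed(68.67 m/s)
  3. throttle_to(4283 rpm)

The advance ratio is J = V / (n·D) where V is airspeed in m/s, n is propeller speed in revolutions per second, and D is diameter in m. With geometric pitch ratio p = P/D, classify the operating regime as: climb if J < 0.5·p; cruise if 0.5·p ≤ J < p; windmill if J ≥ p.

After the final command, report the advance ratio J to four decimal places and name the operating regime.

set_propeller: D = 2.522 m, P = 3.097 m (p = P/D = 1.227994); state ← (V=0, rpm=0)
set_airspeed(68.67): V ← 68.67 m/s
throttle_to(4283): rpm ← 4283
final state: V = 68.67 m/s, rpm = 4283 → n = rpm/60 = 71.383333 rev/s
J = V / (n·D) = 68.67 / (71.383333 × 2.522) = 0.381439
regime bands: climb J<0.6140 | cruise [0.6140, 1.2280) | windmill J≥1.2280
J = 0.3814 → climb

J = 0.3814, regime = climb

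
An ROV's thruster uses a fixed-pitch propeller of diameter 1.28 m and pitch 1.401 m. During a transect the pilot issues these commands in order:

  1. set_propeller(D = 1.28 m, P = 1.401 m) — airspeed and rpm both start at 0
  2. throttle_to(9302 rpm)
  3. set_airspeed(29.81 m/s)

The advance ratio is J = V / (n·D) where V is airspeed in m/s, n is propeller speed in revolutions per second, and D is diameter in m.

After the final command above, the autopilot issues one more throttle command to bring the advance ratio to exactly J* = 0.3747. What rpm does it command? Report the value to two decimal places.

set_propeller: D = 1.28 m, P = 1.401 m (p = P/D = 1.094531); state ← (V=0, rpm=0)
throttle_to(9302): rpm ← 9302
set_airspeed(29.81): V ← 29.81 m/s
final state: V = 29.81 m/s, rpm = 9302 → n = rpm/60 = 155.033333 rev/s
target J* = 0.3747; solve J* = V/(n·D) for n: n = V/(J*·D) = 29.81/(0.3747 × 1.28) = 62.153890 rev/s
rpm = 60·n = 3729.233387

rpm = 3729.23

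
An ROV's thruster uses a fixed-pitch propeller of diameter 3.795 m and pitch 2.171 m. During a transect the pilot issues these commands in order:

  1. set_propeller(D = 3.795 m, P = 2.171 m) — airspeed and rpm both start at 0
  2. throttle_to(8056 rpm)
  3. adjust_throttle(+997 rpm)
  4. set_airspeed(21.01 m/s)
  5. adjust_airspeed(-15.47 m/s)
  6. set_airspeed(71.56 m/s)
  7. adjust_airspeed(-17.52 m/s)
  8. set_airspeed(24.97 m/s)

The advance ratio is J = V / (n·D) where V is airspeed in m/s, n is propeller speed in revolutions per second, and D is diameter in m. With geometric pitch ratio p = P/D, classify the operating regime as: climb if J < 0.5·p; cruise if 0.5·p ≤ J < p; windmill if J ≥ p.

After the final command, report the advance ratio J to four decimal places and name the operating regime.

J = 0.0436, regime = climb

set_propeller: D = 3.795 m, P = 2.171 m (p = P/D = 0.572069); state ← (V=0, rpm=0)
throttle_to(8056): rpm ← 8056
adjust_throttle(+997): rpm ← 8056 +997 = 9053
set_airspeed(21.01): V ← 21.01 m/s
adjust_airspeed(-15.47): V ← 21.01 -15.47 = 5.54 m/s
set_airspeed(71.56): V ← 71.56 m/s
adjust_airspeed(-17.52): V ← 71.56 -17.52 = 54.04 m/s
set_airspeed(24.97): V ← 24.97 m/s
final state: V = 24.97 m/s, rpm = 9053 → n = rpm/60 = 150.883333 rev/s
J = V / (n·D) = 24.97 / (150.883333 × 3.795) = 0.043608
regime bands: climb J<0.2860 | cruise [0.2860, 0.5721) | windmill J≥0.5721
J = 0.0436 → climb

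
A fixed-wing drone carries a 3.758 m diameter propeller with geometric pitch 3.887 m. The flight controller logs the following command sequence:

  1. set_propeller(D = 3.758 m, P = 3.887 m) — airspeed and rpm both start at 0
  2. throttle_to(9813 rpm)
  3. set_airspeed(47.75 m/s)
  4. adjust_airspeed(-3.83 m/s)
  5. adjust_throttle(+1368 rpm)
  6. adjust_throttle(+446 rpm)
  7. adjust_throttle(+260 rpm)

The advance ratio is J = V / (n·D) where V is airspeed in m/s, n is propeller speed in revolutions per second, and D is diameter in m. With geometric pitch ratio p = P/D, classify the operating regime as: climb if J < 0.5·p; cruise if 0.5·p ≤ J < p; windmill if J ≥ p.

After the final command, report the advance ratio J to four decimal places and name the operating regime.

J = 0.0590, regime = climb

set_propeller: D = 3.758 m, P = 3.887 m (p = P/D = 1.034327); state ← (V=0, rpm=0)
throttle_to(9813): rpm ← 9813
set_airspeed(47.75): V ← 47.75 m/s
adjust_airspeed(-3.83): V ← 47.75 -3.83 = 43.92 m/s
adjust_throttle(+1368): rpm ← 9813 +1368 = 11181
adjust_throttle(+446): rpm ← 11181 +446 = 11627
adjust_throttle(+260): rpm ← 11627 +260 = 11887
final state: V = 43.92 m/s, rpm = 11887 → n = rpm/60 = 198.116667 rev/s
J = V / (n·D) = 43.92 / (198.116667 × 3.758) = 0.058991
regime bands: climb J<0.5172 | cruise [0.5172, 1.0343) | windmill J≥1.0343
J = 0.0590 → climb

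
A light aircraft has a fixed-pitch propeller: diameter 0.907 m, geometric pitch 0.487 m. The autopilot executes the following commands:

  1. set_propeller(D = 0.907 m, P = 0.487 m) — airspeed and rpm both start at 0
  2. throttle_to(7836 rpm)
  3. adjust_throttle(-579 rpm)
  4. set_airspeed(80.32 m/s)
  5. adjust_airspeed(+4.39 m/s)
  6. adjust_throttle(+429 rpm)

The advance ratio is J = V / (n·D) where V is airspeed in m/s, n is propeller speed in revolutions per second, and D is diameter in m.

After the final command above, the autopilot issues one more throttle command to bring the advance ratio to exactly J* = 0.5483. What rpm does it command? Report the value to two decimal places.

rpm = 10220.22

set_propeller: D = 0.907 m, P = 0.487 m (p = P/D = 0.536935); state ← (V=0, rpm=0)
throttle_to(7836): rpm ← 7836
adjust_throttle(-579): rpm ← 7836 -579 = 7257
set_airspeed(80.32): V ← 80.32 m/s
adjust_airspeed(+4.39): V ← 80.32 +4.39 = 84.71 m/s
adjust_throttle(+429): rpm ← 7257 +429 = 7686
final state: V = 84.71 m/s, rpm = 7686 → n = rpm/60 = 128.100000 rev/s
target J* = 0.5483; solve J* = V/(n·D) for n: n = V/(J*·D) = 84.71/(0.5483 × 0.907) = 170.337061 rev/s
rpm = 60·n = 10220.223640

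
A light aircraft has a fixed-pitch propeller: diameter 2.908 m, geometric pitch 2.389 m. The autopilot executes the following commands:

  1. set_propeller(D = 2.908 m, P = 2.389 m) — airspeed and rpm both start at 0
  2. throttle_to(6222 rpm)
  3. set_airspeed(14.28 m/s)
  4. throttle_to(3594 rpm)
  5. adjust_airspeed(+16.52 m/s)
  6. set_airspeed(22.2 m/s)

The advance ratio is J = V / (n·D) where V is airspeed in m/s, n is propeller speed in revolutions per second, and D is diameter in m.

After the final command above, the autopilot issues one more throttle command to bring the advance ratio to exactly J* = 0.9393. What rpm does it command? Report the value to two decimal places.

set_propeller: D = 2.908 m, P = 2.389 m (p = P/D = 0.821527); state ← (V=0, rpm=0)
throttle_to(6222): rpm ← 6222
set_airspeed(14.28): V ← 14.28 m/s
throttle_to(3594): rpm ← 3594
adjust_airspeed(+16.52): V ← 14.28 +16.52 = 30.8 m/s
set_airspeed(22.2): V ← 22.2 m/s
final state: V = 22.2 m/s, rpm = 3594 → n = rpm/60 = 59.900000 rev/s
target J* = 0.9393; solve J* = V/(n·D) for n: n = V/(J*·D) = 22.2/(0.9393 × 2.908) = 8.127449 rev/s
rpm = 60·n = 487.646937

rpm = 487.65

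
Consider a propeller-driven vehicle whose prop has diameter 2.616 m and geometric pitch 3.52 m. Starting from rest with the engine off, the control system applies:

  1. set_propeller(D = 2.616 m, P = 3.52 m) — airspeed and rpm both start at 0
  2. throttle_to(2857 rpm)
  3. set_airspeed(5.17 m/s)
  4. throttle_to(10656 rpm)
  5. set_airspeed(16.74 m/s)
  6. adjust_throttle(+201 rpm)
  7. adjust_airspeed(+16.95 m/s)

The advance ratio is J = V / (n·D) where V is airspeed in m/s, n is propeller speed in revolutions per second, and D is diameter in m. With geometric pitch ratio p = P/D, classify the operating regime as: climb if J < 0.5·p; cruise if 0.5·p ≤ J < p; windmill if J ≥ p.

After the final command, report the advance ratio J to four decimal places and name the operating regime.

set_propeller: D = 2.616 m, P = 3.52 m (p = P/D = 1.345566); state ← (V=0, rpm=0)
throttle_to(2857): rpm ← 2857
set_airspeed(5.17): V ← 5.17 m/s
throttle_to(10656): rpm ← 10656
set_airspeed(16.74): V ← 16.74 m/s
adjust_throttle(+201): rpm ← 10656 +201 = 10857
adjust_airspeed(+16.95): V ← 16.74 +16.95 = 33.69 m/s
final state: V = 33.69 m/s, rpm = 10857 → n = rpm/60 = 180.950000 rev/s
J = V / (n·D) = 33.69 / (180.950000 × 2.616) = 0.071171
regime bands: climb J<0.6728 | cruise [0.6728, 1.3456) | windmill J≥1.3456
J = 0.0712 → climb

J = 0.0712, regime = climb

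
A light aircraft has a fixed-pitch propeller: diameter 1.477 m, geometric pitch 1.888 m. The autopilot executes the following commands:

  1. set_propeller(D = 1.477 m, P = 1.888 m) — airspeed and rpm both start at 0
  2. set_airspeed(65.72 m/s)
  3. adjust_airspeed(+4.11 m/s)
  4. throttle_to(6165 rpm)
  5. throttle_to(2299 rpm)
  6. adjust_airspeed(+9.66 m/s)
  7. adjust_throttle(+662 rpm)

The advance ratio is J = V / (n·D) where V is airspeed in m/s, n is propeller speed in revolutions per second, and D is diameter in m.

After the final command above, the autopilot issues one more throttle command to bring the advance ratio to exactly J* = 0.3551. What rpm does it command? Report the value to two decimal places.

rpm = 9093.53

set_propeller: D = 1.477 m, P = 1.888 m (p = P/D = 1.278267); state ← (V=0, rpm=0)
set_airspeed(65.72): V ← 65.72 m/s
adjust_airspeed(+4.11): V ← 65.72 +4.11 = 69.83 m/s
throttle_to(6165): rpm ← 6165
throttle_to(2299): rpm ← 2299
adjust_airspeed(+9.66): V ← 69.83 +9.66 = 79.49 m/s
adjust_throttle(+662): rpm ← 2299 +662 = 2961
final state: V = 79.49 m/s, rpm = 2961 → n = rpm/60 = 49.350000 rev/s
target J* = 0.3551; solve J* = V/(n·D) for n: n = V/(J*·D) = 79.49/(0.3551 × 1.477) = 151.558860 rev/s
rpm = 60·n = 9093.531588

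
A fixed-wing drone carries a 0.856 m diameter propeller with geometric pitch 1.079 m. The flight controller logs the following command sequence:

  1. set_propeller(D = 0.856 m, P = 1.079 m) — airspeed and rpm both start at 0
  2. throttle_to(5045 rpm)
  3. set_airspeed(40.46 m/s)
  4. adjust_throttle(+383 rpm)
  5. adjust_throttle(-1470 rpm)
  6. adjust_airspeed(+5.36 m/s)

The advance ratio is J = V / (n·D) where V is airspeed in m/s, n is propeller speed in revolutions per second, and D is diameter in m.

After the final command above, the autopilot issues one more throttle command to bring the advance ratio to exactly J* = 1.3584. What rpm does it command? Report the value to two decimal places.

rpm = 2364.31

set_propeller: D = 0.856 m, P = 1.079 m (p = P/D = 1.260514); state ← (V=0, rpm=0)
throttle_to(5045): rpm ← 5045
set_airspeed(40.46): V ← 40.46 m/s
adjust_throttle(+383): rpm ← 5045 +383 = 5428
adjust_throttle(-1470): rpm ← 5428 -1470 = 3958
adjust_airspeed(+5.36): V ← 40.46 +5.36 = 45.82 m/s
final state: V = 45.82 m/s, rpm = 3958 → n = rpm/60 = 65.966667 rev/s
target J* = 1.3584; solve J* = V/(n·D) for n: n = V/(J*·D) = 45.82/(1.3584 × 0.856) = 39.405210 rev/s
rpm = 60·n = 2364.312605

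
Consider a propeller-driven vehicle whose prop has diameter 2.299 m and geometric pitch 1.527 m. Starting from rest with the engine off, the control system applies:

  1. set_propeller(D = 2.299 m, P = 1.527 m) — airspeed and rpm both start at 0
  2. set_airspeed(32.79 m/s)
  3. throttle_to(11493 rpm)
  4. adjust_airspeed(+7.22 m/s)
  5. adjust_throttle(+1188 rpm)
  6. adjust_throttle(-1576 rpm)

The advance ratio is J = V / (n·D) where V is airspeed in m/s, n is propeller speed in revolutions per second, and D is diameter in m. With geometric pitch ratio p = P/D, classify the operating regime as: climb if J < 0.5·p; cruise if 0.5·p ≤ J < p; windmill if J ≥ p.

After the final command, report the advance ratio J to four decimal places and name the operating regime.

J = 0.0940, regime = climb

set_propeller: D = 2.299 m, P = 1.527 m (p = P/D = 0.664202); state ← (V=0, rpm=0)
set_airspeed(32.79): V ← 32.79 m/s
throttle_to(11493): rpm ← 11493
adjust_airspeed(+7.22): V ← 32.79 +7.22 = 40.01 m/s
adjust_throttle(+1188): rpm ← 11493 +1188 = 12681
adjust_throttle(-1576): rpm ← 12681 -1576 = 11105
final state: V = 40.01 m/s, rpm = 11105 → n = rpm/60 = 185.083333 rev/s
J = V / (n·D) = 40.01 / (185.083333 × 2.299) = 0.094029
regime bands: climb J<0.3321 | cruise [0.3321, 0.6642) | windmill J≥0.6642
J = 0.0940 → climb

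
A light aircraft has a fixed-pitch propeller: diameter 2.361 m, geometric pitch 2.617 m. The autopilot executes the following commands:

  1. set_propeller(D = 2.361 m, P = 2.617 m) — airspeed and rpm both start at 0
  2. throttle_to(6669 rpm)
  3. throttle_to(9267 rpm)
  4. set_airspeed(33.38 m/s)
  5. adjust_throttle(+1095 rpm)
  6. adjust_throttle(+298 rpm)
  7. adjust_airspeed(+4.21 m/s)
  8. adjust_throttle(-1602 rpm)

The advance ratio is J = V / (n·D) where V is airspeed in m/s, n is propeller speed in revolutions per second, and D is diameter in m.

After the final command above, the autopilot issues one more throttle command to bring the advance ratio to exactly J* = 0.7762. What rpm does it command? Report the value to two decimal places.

rpm = 1230.70

set_propeller: D = 2.361 m, P = 2.617 m (p = P/D = 1.108429); state ← (V=0, rpm=0)
throttle_to(6669): rpm ← 6669
throttle_to(9267): rpm ← 9267
set_airspeed(33.38): V ← 33.38 m/s
adjust_throttle(+1095): rpm ← 9267 +1095 = 10362
adjust_throttle(+298): rpm ← 10362 +298 = 10660
adjust_airspeed(+4.21): V ← 33.38 +4.21 = 37.59 m/s
adjust_throttle(-1602): rpm ← 10660 -1602 = 9058
final state: V = 37.59 m/s, rpm = 9058 → n = rpm/60 = 150.966667 rev/s
target J* = 0.7762; solve J* = V/(n·D) for n: n = V/(J*·D) = 37.59/(0.7762 × 2.361) = 20.511749 rev/s
rpm = 60·n = 1230.704959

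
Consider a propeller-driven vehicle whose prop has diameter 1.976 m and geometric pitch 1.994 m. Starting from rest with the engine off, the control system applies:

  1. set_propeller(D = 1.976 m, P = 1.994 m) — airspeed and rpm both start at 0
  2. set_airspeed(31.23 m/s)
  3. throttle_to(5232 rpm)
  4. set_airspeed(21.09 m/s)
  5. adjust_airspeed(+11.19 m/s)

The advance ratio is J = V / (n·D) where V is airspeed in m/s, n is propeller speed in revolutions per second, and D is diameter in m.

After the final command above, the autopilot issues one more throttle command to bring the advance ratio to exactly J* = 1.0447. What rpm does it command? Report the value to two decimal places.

rpm = 938.22

set_propeller: D = 1.976 m, P = 1.994 m (p = P/D = 1.009109); state ← (V=0, rpm=0)
set_airspeed(31.23): V ← 31.23 m/s
throttle_to(5232): rpm ← 5232
set_airspeed(21.09): V ← 21.09 m/s
adjust_airspeed(+11.19): V ← 21.09 +11.19 = 32.28 m/s
final state: V = 32.28 m/s, rpm = 5232 → n = rpm/60 = 87.200000 rev/s
target J* = 1.0447; solve J* = V/(n·D) for n: n = V/(J*·D) = 32.28/(1.0447 × 1.976) = 15.637056 rev/s
rpm = 60·n = 938.223359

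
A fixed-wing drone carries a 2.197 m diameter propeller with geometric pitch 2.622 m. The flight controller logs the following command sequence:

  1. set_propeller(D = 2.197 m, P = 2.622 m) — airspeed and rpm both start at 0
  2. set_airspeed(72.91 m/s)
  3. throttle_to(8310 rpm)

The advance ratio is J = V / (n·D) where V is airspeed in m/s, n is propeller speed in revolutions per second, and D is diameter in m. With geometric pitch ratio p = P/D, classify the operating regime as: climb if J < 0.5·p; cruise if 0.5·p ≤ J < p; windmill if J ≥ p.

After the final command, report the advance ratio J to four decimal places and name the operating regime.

J = 0.2396, regime = climb

set_propeller: D = 2.197 m, P = 2.622 m (p = P/D = 1.193446); state ← (V=0, rpm=0)
set_airspeed(72.91): V ← 72.91 m/s
throttle_to(8310): rpm ← 8310
final state: V = 72.91 m/s, rpm = 8310 → n = rpm/60 = 138.500000 rev/s
J = V / (n·D) = 72.91 / (138.500000 × 2.197) = 0.239611
regime bands: climb J<0.5967 | cruise [0.5967, 1.1934) | windmill J≥1.1934
J = 0.2396 → climb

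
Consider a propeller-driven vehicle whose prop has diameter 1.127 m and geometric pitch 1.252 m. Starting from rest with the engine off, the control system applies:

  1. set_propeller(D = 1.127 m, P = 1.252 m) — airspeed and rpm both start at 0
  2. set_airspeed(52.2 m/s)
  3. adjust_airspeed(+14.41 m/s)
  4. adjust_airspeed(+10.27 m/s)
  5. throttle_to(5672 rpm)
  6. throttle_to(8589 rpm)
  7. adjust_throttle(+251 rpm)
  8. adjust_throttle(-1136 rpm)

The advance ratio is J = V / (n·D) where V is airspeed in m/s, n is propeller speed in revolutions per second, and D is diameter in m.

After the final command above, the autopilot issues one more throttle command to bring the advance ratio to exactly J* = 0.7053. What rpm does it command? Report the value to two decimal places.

set_propeller: D = 1.127 m, P = 1.252 m (p = P/D = 1.110914); state ← (V=0, rpm=0)
set_airspeed(52.2): V ← 52.2 m/s
adjust_airspeed(+14.41): V ← 52.2 +14.41 = 66.61 m/s
adjust_airspeed(+10.27): V ← 66.61 +10.27 = 76.88 m/s
throttle_to(5672): rpm ← 5672
throttle_to(8589): rpm ← 8589
adjust_throttle(+251): rpm ← 8589 +251 = 8840
adjust_throttle(-1136): rpm ← 8840 -1136 = 7704
final state: V = 76.88 m/s, rpm = 7704 → n = rpm/60 = 128.400000 rev/s
target J* = 0.7053; solve J* = V/(n·D) for n: n = V/(J*·D) = 76.88/(0.7053 × 1.127) = 96.719841 rev/s
rpm = 60·n = 5803.190472

rpm = 5803.19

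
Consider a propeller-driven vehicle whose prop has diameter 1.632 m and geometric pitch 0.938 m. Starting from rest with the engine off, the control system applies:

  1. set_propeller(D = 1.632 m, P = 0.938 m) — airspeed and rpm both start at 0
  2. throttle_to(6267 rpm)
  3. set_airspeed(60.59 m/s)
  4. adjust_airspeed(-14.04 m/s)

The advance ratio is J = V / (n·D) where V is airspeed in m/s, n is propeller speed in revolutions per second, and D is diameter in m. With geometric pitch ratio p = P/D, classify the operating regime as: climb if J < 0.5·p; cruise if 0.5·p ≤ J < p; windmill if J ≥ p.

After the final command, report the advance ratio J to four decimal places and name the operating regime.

set_propeller: D = 1.632 m, P = 0.938 m (p = P/D = 0.574755); state ← (V=0, rpm=0)
throttle_to(6267): rpm ← 6267
set_airspeed(60.59): V ← 60.59 m/s
adjust_airspeed(-14.04): V ← 60.59 -14.04 = 46.55 m/s
final state: V = 46.55 m/s, rpm = 6267 → n = rpm/60 = 104.450000 rev/s
J = V / (n·D) = 46.55 / (104.450000 × 1.632) = 0.273081
regime bands: climb J<0.2874 | cruise [0.2874, 0.5748) | windmill J≥0.5748
J = 0.2731 → climb

J = 0.2731, regime = climb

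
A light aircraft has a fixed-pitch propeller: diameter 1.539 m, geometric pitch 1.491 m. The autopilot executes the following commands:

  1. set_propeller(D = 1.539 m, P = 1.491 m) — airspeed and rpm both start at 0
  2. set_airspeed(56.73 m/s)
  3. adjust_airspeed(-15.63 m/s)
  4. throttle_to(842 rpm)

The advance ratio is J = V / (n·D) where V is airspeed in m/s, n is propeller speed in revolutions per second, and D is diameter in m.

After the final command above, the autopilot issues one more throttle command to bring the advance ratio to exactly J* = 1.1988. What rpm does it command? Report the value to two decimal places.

set_propeller: D = 1.539 m, P = 1.491 m (p = P/D = 0.968811); state ← (V=0, rpm=0)
set_airspeed(56.73): V ← 56.73 m/s
adjust_airspeed(-15.63): V ← 56.73 -15.63 = 41.1 m/s
throttle_to(842): rpm ← 842
final state: V = 41.1 m/s, rpm = 842 → n = rpm/60 = 14.033333 rev/s
target J* = 1.1988; solve J* = V/(n·D) for n: n = V/(J*·D) = 41.1/(1.1988 × 1.539) = 22.276988 rev/s
rpm = 60·n = 1336.619270

rpm = 1336.62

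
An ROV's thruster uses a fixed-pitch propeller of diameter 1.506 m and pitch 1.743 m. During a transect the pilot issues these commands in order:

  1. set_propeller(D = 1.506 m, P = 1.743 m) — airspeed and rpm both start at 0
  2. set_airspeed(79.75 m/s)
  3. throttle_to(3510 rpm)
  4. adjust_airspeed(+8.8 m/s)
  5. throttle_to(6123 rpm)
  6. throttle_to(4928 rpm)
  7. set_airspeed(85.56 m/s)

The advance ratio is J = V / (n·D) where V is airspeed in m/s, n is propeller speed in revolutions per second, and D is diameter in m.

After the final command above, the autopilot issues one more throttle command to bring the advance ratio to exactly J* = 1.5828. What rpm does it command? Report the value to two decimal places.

set_propeller: D = 1.506 m, P = 1.743 m (p = P/D = 1.157371); state ← (V=0, rpm=0)
set_airspeed(79.75): V ← 79.75 m/s
throttle_to(3510): rpm ← 3510
adjust_airspeed(+8.8): V ← 79.75 +8.8 = 88.55 m/s
throttle_to(6123): rpm ← 6123
throttle_to(4928): rpm ← 4928
set_airspeed(85.56): V ← 85.56 m/s
final state: V = 85.56 m/s, rpm = 4928 → n = rpm/60 = 82.133333 rev/s
target J* = 1.5828; solve J* = V/(n·D) for n: n = V/(J*·D) = 85.56/(1.5828 × 1.506) = 35.893827 rev/s
rpm = 60·n = 2153.629606

rpm = 2153.63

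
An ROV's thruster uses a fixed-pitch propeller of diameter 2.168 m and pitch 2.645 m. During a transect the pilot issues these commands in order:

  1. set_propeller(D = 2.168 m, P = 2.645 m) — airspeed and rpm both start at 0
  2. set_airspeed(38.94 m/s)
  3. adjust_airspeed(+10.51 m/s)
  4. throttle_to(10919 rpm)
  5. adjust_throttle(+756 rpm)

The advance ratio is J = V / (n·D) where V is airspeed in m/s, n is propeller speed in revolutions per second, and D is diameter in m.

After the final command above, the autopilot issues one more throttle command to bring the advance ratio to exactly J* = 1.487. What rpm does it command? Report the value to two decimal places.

set_propeller: D = 2.168 m, P = 2.645 m (p = P/D = 1.220018); state ← (V=0, rpm=0)
set_airspeed(38.94): V ← 38.94 m/s
adjust_airspeed(+10.51): V ← 38.94 +10.51 = 49.45 m/s
throttle_to(10919): rpm ← 10919
adjust_throttle(+756): rpm ← 10919 +756 = 11675
final state: V = 49.45 m/s, rpm = 11675 → n = rpm/60 = 194.583333 rev/s
target J* = 1.487; solve J* = V/(n·D) for n: n = V/(J*·D) = 49.45/(1.487 × 2.168) = 15.338965 rev/s
rpm = 60·n = 920.337885

rpm = 920.34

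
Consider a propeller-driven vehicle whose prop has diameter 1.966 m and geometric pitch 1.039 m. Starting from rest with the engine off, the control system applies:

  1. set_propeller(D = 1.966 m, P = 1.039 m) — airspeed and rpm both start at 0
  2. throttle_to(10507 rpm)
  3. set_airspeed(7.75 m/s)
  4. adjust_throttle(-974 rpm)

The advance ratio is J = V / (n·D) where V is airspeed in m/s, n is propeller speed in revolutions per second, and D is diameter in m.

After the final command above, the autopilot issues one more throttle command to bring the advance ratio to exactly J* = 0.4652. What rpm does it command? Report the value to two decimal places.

rpm = 508.43

set_propeller: D = 1.966 m, P = 1.039 m (p = P/D = 0.528484); state ← (V=0, rpm=0)
throttle_to(10507): rpm ← 10507
set_airspeed(7.75): V ← 7.75 m/s
adjust_throttle(-974): rpm ← 10507 -974 = 9533
final state: V = 7.75 m/s, rpm = 9533 → n = rpm/60 = 158.883333 rev/s
target J* = 0.4652; solve J* = V/(n·D) for n: n = V/(J*·D) = 7.75/(0.4652 × 1.966) = 8.473805 rev/s
rpm = 60·n = 508.428320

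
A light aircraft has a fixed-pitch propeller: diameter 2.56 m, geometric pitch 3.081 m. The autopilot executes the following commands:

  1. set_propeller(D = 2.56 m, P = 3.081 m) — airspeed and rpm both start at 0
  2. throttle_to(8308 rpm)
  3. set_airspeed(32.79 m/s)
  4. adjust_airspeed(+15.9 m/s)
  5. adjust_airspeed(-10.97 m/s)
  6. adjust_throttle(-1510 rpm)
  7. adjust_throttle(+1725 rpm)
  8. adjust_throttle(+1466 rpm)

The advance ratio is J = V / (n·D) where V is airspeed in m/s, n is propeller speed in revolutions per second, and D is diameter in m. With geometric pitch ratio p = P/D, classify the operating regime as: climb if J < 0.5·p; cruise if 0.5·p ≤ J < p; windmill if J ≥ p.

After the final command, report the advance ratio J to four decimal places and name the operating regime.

J = 0.0885, regime = climb

set_propeller: D = 2.56 m, P = 3.081 m (p = P/D = 1.203516); state ← (V=0, rpm=0)
throttle_to(8308): rpm ← 8308
set_airspeed(32.79): V ← 32.79 m/s
adjust_airspeed(+15.9): V ← 32.79 +15.9 = 48.69 m/s
adjust_airspeed(-10.97): V ← 48.69 -10.97 = 37.72 m/s
adjust_throttle(-1510): rpm ← 8308 -1510 = 6798
adjust_throttle(+1725): rpm ← 6798 +1725 = 8523
adjust_throttle(+1466): rpm ← 8523 +1466 = 9989
final state: V = 37.72 m/s, rpm = 9989 → n = rpm/60 = 166.483333 rev/s
J = V / (n·D) = 37.72 / (166.483333 × 2.56) = 0.088504
regime bands: climb J<0.6018 | cruise [0.6018, 1.2035) | windmill J≥1.2035
J = 0.0885 → climb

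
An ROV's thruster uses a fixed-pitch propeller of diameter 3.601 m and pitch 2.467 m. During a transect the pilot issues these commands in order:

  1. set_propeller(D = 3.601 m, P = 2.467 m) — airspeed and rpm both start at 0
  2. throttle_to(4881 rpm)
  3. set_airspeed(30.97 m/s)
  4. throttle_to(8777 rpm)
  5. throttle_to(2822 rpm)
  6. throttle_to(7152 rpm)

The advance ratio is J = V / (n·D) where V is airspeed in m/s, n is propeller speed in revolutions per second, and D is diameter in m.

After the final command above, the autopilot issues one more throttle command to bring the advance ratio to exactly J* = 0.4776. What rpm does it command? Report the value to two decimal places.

set_propeller: D = 3.601 m, P = 2.467 m (p = P/D = 0.685087); state ← (V=0, rpm=0)
throttle_to(4881): rpm ← 4881
set_airspeed(30.97): V ← 30.97 m/s
throttle_to(8777): rpm ← 8777
throttle_to(2822): rpm ← 2822
throttle_to(7152): rpm ← 7152
final state: V = 30.97 m/s, rpm = 7152 → n = rpm/60 = 119.200000 rev/s
target J* = 0.4776; solve J* = V/(n·D) for n: n = V/(J*·D) = 30.97/(0.4776 × 3.601) = 18.007514 rev/s
rpm = 60·n = 1080.450852

rpm = 1080.45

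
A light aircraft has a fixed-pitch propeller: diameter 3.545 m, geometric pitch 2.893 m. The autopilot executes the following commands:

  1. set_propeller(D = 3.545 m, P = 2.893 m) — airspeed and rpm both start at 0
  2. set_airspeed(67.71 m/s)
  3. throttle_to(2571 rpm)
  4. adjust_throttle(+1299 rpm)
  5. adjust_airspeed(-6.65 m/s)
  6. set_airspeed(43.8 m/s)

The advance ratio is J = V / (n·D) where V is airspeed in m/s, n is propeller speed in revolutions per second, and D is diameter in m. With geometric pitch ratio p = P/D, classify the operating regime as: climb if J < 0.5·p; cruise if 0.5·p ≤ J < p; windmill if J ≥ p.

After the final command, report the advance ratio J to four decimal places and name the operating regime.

set_propeller: D = 3.545 m, P = 2.893 m (p = P/D = 0.816079); state ← (V=0, rpm=0)
set_airspeed(67.71): V ← 67.71 m/s
throttle_to(2571): rpm ← 2571
adjust_throttle(+1299): rpm ← 2571 +1299 = 3870
adjust_airspeed(-6.65): V ← 67.71 -6.65 = 61.06 m/s
set_airspeed(43.8): V ← 43.8 m/s
final state: V = 43.8 m/s, rpm = 3870 → n = rpm/60 = 64.500000 rev/s
J = V / (n·D) = 43.8 / (64.500000 × 3.545) = 0.191557
regime bands: climb J<0.4080 | cruise [0.4080, 0.8161) | windmill J≥0.8161
J = 0.1916 → climb

J = 0.1916, regime = climb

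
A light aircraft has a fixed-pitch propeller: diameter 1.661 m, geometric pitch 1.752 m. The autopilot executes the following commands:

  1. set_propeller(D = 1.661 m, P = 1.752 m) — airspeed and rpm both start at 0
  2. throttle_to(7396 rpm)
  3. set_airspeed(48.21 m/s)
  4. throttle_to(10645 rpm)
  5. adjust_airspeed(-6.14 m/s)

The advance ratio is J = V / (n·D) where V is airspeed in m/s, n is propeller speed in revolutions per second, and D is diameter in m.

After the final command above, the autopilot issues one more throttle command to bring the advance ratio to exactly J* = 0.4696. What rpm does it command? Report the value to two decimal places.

rpm = 3236.13

set_propeller: D = 1.661 m, P = 1.752 m (p = P/D = 1.054786); state ← (V=0, rpm=0)
throttle_to(7396): rpm ← 7396
set_airspeed(48.21): V ← 48.21 m/s
throttle_to(10645): rpm ← 10645
adjust_airspeed(-6.14): V ← 48.21 -6.14 = 42.07 m/s
final state: V = 42.07 m/s, rpm = 10645 → n = rpm/60 = 177.416667 rev/s
target J* = 0.4696; solve J* = V/(n·D) for n: n = V/(J*·D) = 42.07/(0.4696 × 1.661) = 53.935510 rev/s
rpm = 60·n = 3236.130612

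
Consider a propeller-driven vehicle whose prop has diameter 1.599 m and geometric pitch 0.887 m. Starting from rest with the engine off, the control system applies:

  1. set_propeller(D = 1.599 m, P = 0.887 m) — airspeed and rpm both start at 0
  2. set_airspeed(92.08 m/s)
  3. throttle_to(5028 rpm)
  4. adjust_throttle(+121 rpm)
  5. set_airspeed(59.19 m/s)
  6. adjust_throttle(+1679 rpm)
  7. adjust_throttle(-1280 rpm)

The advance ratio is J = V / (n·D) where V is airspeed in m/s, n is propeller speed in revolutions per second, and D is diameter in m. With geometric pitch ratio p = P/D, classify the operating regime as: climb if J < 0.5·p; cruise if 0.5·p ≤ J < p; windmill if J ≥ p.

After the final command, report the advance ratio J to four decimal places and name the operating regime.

set_propeller: D = 1.599 m, P = 0.887 m (p = P/D = 0.554722); state ← (V=0, rpm=0)
set_airspeed(92.08): V ← 92.08 m/s
throttle_to(5028): rpm ← 5028
adjust_throttle(+121): rpm ← 5028 +121 = 5149
set_airspeed(59.19): V ← 59.19 m/s
adjust_throttle(+1679): rpm ← 5149 +1679 = 6828
adjust_throttle(-1280): rpm ← 6828 -1280 = 5548
final state: V = 59.19 m/s, rpm = 5548 → n = rpm/60 = 92.466667 rev/s
J = V / (n·D) = 59.19 / (92.466667 × 1.599) = 0.400327
regime bands: climb J<0.2774 | cruise [0.2774, 0.5547) | windmill J≥0.5547
J = 0.4003 → cruise

J = 0.4003, regime = cruise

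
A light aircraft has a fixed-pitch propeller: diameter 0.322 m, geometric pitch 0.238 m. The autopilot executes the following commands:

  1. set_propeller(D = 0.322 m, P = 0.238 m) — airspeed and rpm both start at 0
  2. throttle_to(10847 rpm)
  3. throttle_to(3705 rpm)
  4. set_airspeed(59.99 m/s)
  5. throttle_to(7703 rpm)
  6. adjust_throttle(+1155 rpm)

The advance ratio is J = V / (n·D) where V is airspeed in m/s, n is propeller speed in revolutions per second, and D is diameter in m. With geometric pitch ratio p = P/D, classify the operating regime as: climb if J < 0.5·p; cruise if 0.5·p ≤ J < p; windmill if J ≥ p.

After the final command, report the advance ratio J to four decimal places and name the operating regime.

set_propeller: D = 0.322 m, P = 0.238 m (p = P/D = 0.739130); state ← (V=0, rpm=0)
throttle_to(10847): rpm ← 10847
throttle_to(3705): rpm ← 3705
set_airspeed(59.99): V ← 59.99 m/s
throttle_to(7703): rpm ← 7703
adjust_throttle(+1155): rpm ← 7703 +1155 = 8858
final state: V = 59.99 m/s, rpm = 8858 → n = rpm/60 = 147.633333 rev/s
J = V / (n·D) = 59.99 / (147.633333 × 0.322) = 1.261940
regime bands: climb J<0.3696 | cruise [0.3696, 0.7391) | windmill J≥0.7391
J = 1.2619 → windmill

J = 1.2619, regime = windmill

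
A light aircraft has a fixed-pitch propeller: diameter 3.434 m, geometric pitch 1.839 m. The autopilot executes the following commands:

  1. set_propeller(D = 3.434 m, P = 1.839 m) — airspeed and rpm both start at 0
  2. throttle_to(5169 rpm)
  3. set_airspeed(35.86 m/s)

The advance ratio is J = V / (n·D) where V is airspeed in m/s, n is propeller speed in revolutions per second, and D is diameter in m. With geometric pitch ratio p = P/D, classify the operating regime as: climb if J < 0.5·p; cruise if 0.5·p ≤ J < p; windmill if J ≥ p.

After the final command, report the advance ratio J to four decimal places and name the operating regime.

J = 0.1212, regime = climb

set_propeller: D = 3.434 m, P = 1.839 m (p = P/D = 0.535527); state ← (V=0, rpm=0)
throttle_to(5169): rpm ← 5169
set_airspeed(35.86): V ← 35.86 m/s
final state: V = 35.86 m/s, rpm = 5169 → n = rpm/60 = 86.150000 rev/s
J = V / (n·D) = 35.86 / (86.150000 × 3.434) = 0.121215
regime bands: climb J<0.2678 | cruise [0.2678, 0.5355) | windmill J≥0.5355
J = 0.1212 → climb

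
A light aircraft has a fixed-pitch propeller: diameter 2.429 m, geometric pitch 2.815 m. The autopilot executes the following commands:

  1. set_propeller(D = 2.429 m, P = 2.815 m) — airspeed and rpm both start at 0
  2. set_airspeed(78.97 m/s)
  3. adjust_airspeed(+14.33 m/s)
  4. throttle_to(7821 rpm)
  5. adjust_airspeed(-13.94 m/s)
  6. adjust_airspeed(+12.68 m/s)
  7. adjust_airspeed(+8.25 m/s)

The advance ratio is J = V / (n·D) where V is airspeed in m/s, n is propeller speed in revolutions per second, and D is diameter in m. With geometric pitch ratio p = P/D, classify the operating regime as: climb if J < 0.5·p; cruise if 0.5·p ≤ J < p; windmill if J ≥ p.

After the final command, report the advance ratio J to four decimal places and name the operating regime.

J = 0.3168, regime = climb

set_propeller: D = 2.429 m, P = 2.815 m (p = P/D = 1.158913); state ← (V=0, rpm=0)
set_airspeed(78.97): V ← 78.97 m/s
adjust_airspeed(+14.33): V ← 78.97 +14.33 = 93.3 m/s
throttle_to(7821): rpm ← 7821
adjust_airspeed(-13.94): V ← 93.3 -13.94 = 79.36 m/s
adjust_airspeed(+12.68): V ← 79.36 +12.68 = 92.04 m/s
adjust_airspeed(+8.25): V ← 92.04 +8.25 = 100.29 m/s
final state: V = 100.29 m/s, rpm = 7821 → n = rpm/60 = 130.350000 rev/s
J = V / (n·D) = 100.29 / (130.350000 × 2.429) = 0.316752
regime bands: climb J<0.5795 | cruise [0.5795, 1.1589) | windmill J≥1.1589
J = 0.3168 → climb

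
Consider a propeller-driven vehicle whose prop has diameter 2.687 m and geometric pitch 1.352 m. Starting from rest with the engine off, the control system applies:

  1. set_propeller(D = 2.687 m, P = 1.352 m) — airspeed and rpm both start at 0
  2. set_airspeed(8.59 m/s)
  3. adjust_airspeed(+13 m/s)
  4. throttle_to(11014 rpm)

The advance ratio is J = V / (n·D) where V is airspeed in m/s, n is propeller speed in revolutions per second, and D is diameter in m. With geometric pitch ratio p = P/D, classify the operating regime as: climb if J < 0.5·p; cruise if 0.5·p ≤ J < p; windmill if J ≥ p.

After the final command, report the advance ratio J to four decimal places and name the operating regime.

set_propeller: D = 2.687 m, P = 1.352 m (p = P/D = 0.503163); state ← (V=0, rpm=0)
set_airspeed(8.59): V ← 8.59 m/s
adjust_airspeed(+13): V ← 8.59 +13 = 21.59 m/s
throttle_to(11014): rpm ← 11014
final state: V = 21.59 m/s, rpm = 11014 → n = rpm/60 = 183.566667 rev/s
J = V / (n·D) = 21.59 / (183.566667 × 2.687) = 0.043771
regime bands: climb J<0.2516 | cruise [0.2516, 0.5032) | windmill J≥0.5032
J = 0.0438 → climb

J = 0.0438, regime = climb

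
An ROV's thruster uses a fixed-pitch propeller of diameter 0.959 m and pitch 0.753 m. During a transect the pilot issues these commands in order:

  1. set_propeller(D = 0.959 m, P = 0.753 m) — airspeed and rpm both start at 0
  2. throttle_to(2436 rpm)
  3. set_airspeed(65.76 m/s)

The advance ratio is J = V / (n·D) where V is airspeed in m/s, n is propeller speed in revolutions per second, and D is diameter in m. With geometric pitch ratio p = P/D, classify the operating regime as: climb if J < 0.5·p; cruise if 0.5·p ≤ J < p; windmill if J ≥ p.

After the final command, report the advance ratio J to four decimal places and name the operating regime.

set_propeller: D = 0.959 m, P = 0.753 m (p = P/D = 0.785193); state ← (V=0, rpm=0)
throttle_to(2436): rpm ← 2436
set_airspeed(65.76): V ← 65.76 m/s
final state: V = 65.76 m/s, rpm = 2436 → n = rpm/60 = 40.600000 rev/s
J = V / (n·D) = 65.76 / (40.600000 × 0.959) = 1.688951
regime bands: climb J<0.3926 | cruise [0.3926, 0.7852) | windmill J≥0.7852
J = 1.6890 → windmill

J = 1.6890, regime = windmill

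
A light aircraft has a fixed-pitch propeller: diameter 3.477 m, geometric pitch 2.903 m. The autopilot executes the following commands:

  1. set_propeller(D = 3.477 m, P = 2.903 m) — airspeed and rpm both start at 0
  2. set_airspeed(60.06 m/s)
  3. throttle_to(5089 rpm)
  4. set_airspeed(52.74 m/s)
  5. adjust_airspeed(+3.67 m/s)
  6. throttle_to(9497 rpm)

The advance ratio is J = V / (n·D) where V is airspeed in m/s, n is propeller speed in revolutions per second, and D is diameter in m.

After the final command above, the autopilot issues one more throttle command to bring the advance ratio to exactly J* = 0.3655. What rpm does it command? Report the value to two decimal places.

rpm = 2663.27

set_propeller: D = 3.477 m, P = 2.903 m (p = P/D = 0.834915); state ← (V=0, rpm=0)
set_airspeed(60.06): V ← 60.06 m/s
throttle_to(5089): rpm ← 5089
set_airspeed(52.74): V ← 52.74 m/s
adjust_airspeed(+3.67): V ← 52.74 +3.67 = 56.41 m/s
throttle_to(9497): rpm ← 9497
final state: V = 56.41 m/s, rpm = 9497 → n = rpm/60 = 158.283333 rev/s
target J* = 0.3655; solve J* = V/(n·D) for n: n = V/(J*·D) = 56.41/(0.3655 × 3.477) = 44.387842 rev/s
rpm = 60·n = 2663.270497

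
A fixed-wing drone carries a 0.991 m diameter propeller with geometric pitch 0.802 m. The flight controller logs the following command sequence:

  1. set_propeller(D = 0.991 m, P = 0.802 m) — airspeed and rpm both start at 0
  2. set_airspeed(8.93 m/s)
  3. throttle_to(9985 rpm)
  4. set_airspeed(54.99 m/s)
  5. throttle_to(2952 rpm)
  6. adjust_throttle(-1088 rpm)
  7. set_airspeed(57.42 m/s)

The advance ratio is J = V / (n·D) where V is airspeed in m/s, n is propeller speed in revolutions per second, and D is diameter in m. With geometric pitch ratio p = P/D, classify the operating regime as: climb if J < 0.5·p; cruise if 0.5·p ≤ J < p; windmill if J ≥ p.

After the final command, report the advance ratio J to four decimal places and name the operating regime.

J = 1.8651, regime = windmill

set_propeller: D = 0.991 m, P = 0.802 m (p = P/D = 0.809284); state ← (V=0, rpm=0)
set_airspeed(8.93): V ← 8.93 m/s
throttle_to(9985): rpm ← 9985
set_airspeed(54.99): V ← 54.99 m/s
throttle_to(2952): rpm ← 2952
adjust_throttle(-1088): rpm ← 2952 -1088 = 1864
set_airspeed(57.42): V ← 57.42 m/s
final state: V = 57.42 m/s, rpm = 1864 → n = rpm/60 = 31.066667 rev/s
J = V / (n·D) = 57.42 / (31.066667 × 0.991) = 1.865069
regime bands: climb J<0.4046 | cruise [0.4046, 0.8093) | windmill J≥0.8093
J = 1.8651 → windmill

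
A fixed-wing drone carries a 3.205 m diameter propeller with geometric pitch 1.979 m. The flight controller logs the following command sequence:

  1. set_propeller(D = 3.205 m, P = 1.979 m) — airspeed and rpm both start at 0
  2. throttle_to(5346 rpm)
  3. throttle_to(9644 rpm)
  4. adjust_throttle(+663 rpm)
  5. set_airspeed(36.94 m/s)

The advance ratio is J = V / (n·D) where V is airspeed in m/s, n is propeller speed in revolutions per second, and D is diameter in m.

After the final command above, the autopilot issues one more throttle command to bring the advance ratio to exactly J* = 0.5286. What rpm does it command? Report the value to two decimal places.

rpm = 1308.26

set_propeller: D = 3.205 m, P = 1.979 m (p = P/D = 0.617473); state ← (V=0, rpm=0)
throttle_to(5346): rpm ← 5346
throttle_to(9644): rpm ← 9644
adjust_throttle(+663): rpm ← 9644 +663 = 10307
set_airspeed(36.94): V ← 36.94 m/s
final state: V = 36.94 m/s, rpm = 10307 → n = rpm/60 = 171.783333 rev/s
target J* = 0.5286; solve J* = V/(n·D) for n: n = V/(J*·D) = 36.94/(0.5286 × 3.205) = 21.804277 rev/s
rpm = 60·n = 1308.256644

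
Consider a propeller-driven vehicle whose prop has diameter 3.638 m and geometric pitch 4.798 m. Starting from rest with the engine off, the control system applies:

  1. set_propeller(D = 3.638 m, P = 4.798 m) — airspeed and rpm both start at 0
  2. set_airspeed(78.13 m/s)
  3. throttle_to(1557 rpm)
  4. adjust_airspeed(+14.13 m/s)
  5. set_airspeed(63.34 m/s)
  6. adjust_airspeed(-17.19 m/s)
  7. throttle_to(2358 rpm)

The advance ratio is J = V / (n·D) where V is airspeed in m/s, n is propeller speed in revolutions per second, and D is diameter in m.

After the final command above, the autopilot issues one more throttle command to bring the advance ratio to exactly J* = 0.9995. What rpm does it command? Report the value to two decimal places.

rpm = 761.51

set_propeller: D = 3.638 m, P = 4.798 m (p = P/D = 1.318857); state ← (V=0, rpm=0)
set_airspeed(78.13): V ← 78.13 m/s
throttle_to(1557): rpm ← 1557
adjust_airspeed(+14.13): V ← 78.13 +14.13 = 92.26 m/s
set_airspeed(63.34): V ← 63.34 m/s
adjust_airspeed(-17.19): V ← 63.34 -17.19 = 46.15 m/s
throttle_to(2358): rpm ← 2358
final state: V = 46.15 m/s, rpm = 2358 → n = rpm/60 = 39.300000 rev/s
target J* = 0.9995; solve J* = V/(n·D) for n: n = V/(J*·D) = 46.15/(0.9995 × 3.638) = 12.691887 rev/s
rpm = 60·n = 761.513247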